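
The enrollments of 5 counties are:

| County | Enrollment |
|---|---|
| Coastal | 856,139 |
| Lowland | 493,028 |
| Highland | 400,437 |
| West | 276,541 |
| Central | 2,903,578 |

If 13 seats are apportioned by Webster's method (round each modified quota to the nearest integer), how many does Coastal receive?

2

Standard divisor 4929723/13 ≈ 379209.462; standard quotas: Coastal 2.258, Lowland 1.300, Highland 1.056, West 0.729, Central 7.657.
Rounding to the nearest integer gives Coastal 2, Lowland 1, Highland 1, West 1, Central 8 — total 13, matching the house size, so no adjustment is needed.
Coastal receives 2.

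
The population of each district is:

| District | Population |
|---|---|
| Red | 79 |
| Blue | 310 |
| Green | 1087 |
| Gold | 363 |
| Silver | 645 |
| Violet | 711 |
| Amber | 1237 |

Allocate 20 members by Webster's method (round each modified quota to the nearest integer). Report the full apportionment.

Red=0, Blue=1, Green=5, Gold=2, Silver=3, Violet=3, Amber=6

Standard divisor 4432/20 ≈ 221.6; standard quotas: Red 0.356, Blue 1.399, Green 4.905, Gold 1.638, Silver 2.911, Violet 3.208, Amber 5.582.
Rounding to the nearest integer gives Red 0, Blue 1, Green 5, Gold 2, Silver 3, Violet 3, Amber 6 — total 20, matching the house size, so no adjustment is needed.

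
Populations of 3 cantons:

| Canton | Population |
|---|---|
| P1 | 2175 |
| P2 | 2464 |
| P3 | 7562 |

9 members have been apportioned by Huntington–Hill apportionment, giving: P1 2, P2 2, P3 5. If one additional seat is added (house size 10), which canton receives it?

Priority for the next seat is population ÷ (√(s·(s+1))).
Priorities: P1 887.940, P2 1005.924, P3 1380.626.
Highest priority: P3.

P3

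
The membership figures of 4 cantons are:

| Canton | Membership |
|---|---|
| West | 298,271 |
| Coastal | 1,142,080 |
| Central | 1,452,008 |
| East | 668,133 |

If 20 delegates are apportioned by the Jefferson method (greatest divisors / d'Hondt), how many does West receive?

1

Standard divisor 3560492/20 ≈ 178024.6; standard quotas: West 1.675, Coastal 6.415, Central 8.156, East 3.753.
Rounding down gives 1, 6, 8, 3 = 18 seats, so the divisor must be adjusted.
With modified divisor 162200: modified quotas West 1.839, Coastal 7.041, Central 8.952, East 4.119.
Rounding down: West 1, Coastal 7, Central 8, East 4 (total 20).
West receives 1.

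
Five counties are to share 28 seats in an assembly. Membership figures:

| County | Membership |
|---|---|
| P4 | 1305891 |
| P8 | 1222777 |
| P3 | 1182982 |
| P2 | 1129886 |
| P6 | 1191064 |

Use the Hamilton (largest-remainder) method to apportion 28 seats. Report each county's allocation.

P4=6; P8=6; P3=5; P2=5; P6=6

Total 6032600; standard divisor 6032600/28 = 215450.
Standard quotas: P4 6.0612, P8 5.6755, P3 5.4907, P2 5.2443, P6 5.5283.
Lower quotas: P4 6, P8 5, P3 5, P2 5, P6 5 (sum 26, leaving 2 seats).
Remainders in descending order: P8 0.6755, P6 0.5283, P3 0.4907, P2 0.2443, P4 0.0612.
The surplus seats go to P8, P6.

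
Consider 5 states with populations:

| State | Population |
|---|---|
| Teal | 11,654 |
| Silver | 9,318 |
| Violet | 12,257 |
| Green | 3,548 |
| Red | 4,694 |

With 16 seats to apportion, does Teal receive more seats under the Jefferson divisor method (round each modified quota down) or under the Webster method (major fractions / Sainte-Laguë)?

Jefferson

Jefferson: Teal 5, Silver 3, Violet 5, Green 1, Red 2.
Webster: Teal 4, Silver 4, Violet 5, Green 1, Red 2.
Teal gets 5 under Jefferson and 4 under Webster.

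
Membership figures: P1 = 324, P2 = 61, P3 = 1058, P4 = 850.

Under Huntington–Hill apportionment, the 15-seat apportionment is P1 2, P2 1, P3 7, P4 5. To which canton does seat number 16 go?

P4

Priority for the next seat is population ÷ (√(s·(s+1))).
Priorities: P1 132.272, P2 43.134, P3 141.381, P4 155.188.
Highest priority: P4.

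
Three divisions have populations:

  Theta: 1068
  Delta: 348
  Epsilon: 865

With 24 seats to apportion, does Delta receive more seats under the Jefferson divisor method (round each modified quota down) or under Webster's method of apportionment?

Webster

Jefferson: Theta 12, Delta 3, Epsilon 9.
Webster: Theta 11, Delta 4, Epsilon 9.
Delta gets 3 under Jefferson and 4 under Webster.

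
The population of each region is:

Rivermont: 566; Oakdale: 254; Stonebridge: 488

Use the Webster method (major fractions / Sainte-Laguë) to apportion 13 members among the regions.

Standard divisor 1308/13 ≈ 100.615; standard quotas: Rivermont 5.625, Oakdale 2.524, Stonebridge 4.850.
Rounding to the nearest integer gives 6, 3, 5 = 14 seats, so the divisor must be adjusted.
With modified divisor 102.52: modified quotas Rivermont 5.521, Oakdale 2.478, Stonebridge 4.760.
Rounding to the nearest integer: Rivermont 6, Oakdale 2, Stonebridge 5 (total 13).

Rivermont=6, Oakdale=2, Stonebridge=5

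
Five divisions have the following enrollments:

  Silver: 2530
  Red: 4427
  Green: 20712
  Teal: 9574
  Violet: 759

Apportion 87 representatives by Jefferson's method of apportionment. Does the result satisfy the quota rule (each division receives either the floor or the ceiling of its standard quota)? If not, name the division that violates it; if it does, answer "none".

Standard quotas: Silver 5.792, Red 10.135, Green 47.417, Teal 21.918, Violet 1.738.
Jefferson allocation: Silver 5, Red 10, Green 49, Teal 22, Violet 1.
Green has quota 47.417 (lower 47, upper 48) but receives 49 — outside the quota interval.

Green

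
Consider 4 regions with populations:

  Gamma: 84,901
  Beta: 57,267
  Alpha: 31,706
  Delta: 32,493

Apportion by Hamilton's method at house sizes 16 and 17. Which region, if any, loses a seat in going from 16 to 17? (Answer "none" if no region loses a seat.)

none

At 16 seats: Gamma 7, Beta 4, Alpha 2, Delta 3.
At 17 seats: Gamma 7, Beta 5, Alpha 2, Delta 3.
No region's allocation decreased.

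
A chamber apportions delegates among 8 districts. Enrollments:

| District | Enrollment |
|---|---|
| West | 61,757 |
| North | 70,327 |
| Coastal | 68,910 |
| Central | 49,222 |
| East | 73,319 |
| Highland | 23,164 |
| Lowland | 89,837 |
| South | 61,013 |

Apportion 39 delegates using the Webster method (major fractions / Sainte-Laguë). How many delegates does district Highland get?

2

Standard divisor 497549/39 ≈ 12757.667; standard quotas: West 4.841, North 5.513, Coastal 5.401, Central 3.858, East 5.747, Highland 1.816, Lowland 7.042, South 4.782.
Rounding to the nearest integer gives 5, 6, 5, 4, 6, 2, 7, 5 = 40 seats, so the divisor must be adjusted.
With modified divisor 13100: modified quotas West 4.714, North 5.368, Coastal 5.260, Central 3.757, East 5.597, Highland 1.768, Lowland 6.858, South 4.657.
Rounding to the nearest integer: West 5, North 5, Coastal 5, Central 4, East 6, Highland 2, Lowland 7, South 5 (total 39).
Highland receives 2.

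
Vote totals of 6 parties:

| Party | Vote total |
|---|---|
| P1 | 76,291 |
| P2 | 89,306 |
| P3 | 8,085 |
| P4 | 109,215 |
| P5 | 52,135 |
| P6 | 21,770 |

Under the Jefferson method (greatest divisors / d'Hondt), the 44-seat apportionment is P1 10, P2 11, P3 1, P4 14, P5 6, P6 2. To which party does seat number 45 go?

Priority for the next seat is population ÷ (current seats + 1).
Priorities: P1 6935.545, P2 7442.167, P3 4042.500, P4 7281.000, P5 7447.857, P6 7256.667.
Highest priority: P5.

P5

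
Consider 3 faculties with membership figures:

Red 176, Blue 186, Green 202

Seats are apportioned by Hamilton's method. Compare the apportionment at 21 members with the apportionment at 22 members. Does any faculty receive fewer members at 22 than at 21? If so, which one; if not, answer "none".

At 21 seats: Red 7, Blue 7, Green 7.
At 22 seats: Red 7, Blue 7, Green 8.
No faculty's allocation decreased.

none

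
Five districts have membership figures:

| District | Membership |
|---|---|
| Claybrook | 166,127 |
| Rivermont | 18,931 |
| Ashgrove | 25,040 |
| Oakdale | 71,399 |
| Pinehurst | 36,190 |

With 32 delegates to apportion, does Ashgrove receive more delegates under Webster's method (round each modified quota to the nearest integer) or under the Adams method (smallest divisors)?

Adams

Webster: Claybrook 17, Rivermont 2, Ashgrove 2, Oakdale 7, Pinehurst 4.
Adams: Claybrook 16, Rivermont 2, Ashgrove 3, Oakdale 7, Pinehurst 4.
Ashgrove gets 2 under Webster and 3 under Adams.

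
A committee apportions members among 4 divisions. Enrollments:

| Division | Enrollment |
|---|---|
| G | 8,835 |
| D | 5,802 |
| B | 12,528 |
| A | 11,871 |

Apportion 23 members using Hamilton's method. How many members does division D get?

The standard divisor is 39036/23 ≈ 1697.217.
Standard quotas: G 5.2056, D 3.4185, B 7.3815, A 6.9944.
Lower quotas: G 5, D 3, B 7, A 6 (sum 21, leaving 2 seats).
Remainders in descending order: A 0.9944, D 0.4185, B 0.3815, G 0.2056.
Largest remainders: A, D receive the extra seats.
D receives 4.

4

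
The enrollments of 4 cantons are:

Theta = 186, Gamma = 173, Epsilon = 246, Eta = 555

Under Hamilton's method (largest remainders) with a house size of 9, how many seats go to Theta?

Standard divisor: 1160 ÷ 9 ≈ 128.889.
Standard quotas: Theta 1.443, Gamma 1.342, Epsilon 1.909, Eta 4.306.
Lower quotas: Theta 1, Gamma 1, Epsilon 1, Eta 4 (sum 7, leaving 2 seats).
Remainders in descending order: Epsilon 0.909, Theta 0.443, Gamma 0.342, Eta 0.306.
The surplus seats go to Epsilon, Theta.
Theta receives 2.

2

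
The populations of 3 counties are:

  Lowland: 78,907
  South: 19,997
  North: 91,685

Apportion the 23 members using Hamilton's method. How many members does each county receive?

Lowland=10, South=2, North=11

The standard divisor is 190589/23 ≈ 8286.478.
Standard quotas: Lowland 9.5224, South 2.4132, North 11.0644.
Lower quotas: Lowland 9, South 2, North 11 (sum 22, leaving 1 seat).
Remainders in descending order: Lowland 0.5224, South 0.4132, North 0.0644.
The surplus seat goes to Lowland.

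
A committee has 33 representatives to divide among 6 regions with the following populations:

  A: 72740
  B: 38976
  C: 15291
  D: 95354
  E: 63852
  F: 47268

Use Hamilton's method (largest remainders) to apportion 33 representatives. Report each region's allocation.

Standard divisor: 333481 ÷ 33 ≈ 10105.485.
Standard quotas: A 7.1981, B 3.8569, C 1.5131, D 9.4359, E 6.3185, F 4.6775.
Lower quotas: A 7, B 3, C 1, D 9, E 6, F 4 (sum 30, leaving 3 seats).
Remainders in descending order: B 0.8569, F 0.6775, C 0.5131, D 0.4359, E 0.3185, A 0.1981.
The surplus seats go to B, F, C.

A=7; B=4; C=2; D=9; E=6; F=5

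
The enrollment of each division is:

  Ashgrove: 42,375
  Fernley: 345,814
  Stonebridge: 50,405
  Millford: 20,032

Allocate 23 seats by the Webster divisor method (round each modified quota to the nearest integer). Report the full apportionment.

Ashgrove: 2, Fernley: 17, Stonebridge: 3, Millford: 1

Standard divisor 458626/23 ≈ 19940.261; standard quotas: Ashgrove 2.125, Fernley 17.343, Stonebridge 2.528, Millford 1.005.
Rounding to the nearest integer gives Ashgrove 2, Fernley 17, Stonebridge 3, Millford 1 — total 23, matching the house size, so no adjustment is needed.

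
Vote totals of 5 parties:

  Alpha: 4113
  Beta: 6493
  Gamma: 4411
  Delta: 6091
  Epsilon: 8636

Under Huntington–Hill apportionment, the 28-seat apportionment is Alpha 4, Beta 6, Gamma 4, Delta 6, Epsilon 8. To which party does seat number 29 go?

Epsilon

Priority for the next seat is population ÷ (√(s·(s+1))).
Priorities: Alpha 919.695, Beta 1001.892, Gamma 986.330, Delta 939.862, Epsilon 1017.762.
Highest priority: Epsilon.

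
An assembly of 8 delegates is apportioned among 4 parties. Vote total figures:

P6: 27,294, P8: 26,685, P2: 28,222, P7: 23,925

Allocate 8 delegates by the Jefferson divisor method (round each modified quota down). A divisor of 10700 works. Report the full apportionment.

With modified divisor 10700: modified quotas P6 2.551, P8 2.494, P2 2.638, P7 2.236.
Rounding down: P6 2, P8 2, P2 2, P7 2 (total 8).

P6=2, P8=2, P2=2, P7=2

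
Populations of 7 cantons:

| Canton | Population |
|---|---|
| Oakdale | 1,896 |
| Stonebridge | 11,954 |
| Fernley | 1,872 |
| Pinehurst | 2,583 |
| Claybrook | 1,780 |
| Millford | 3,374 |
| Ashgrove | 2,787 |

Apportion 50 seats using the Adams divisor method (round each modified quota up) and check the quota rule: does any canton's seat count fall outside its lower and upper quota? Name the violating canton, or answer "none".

Standard quotas: Oakdale 3.612, Stonebridge 22.773, Fernley 3.566, Pinehurst 4.921, Claybrook 3.391, Millford 6.428, Ashgrove 5.309.
Adams allocation: Oakdale 4, Stonebridge 22, Fernley 4, Pinehurst 5, Claybrook 4, Millford 6, Ashgrove 5.
Every allocation lies between the lower and upper quota.

none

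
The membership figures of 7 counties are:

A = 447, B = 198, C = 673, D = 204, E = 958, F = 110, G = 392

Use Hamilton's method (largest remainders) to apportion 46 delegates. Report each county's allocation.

Total 2982; standard divisor 2982/46 ≈ 64.826.
Standard quotas: A 6.895, B 3.054, C 10.382, D 3.147, E 14.778, F 1.697, G 6.047.
Lower quotas: A 6, B 3, C 10, D 3, E 14, F 1, G 6 (sum 43, leaving 3 seats).
Remainders in descending order: A 0.895, E 0.778, F 0.697, C 0.382, D 0.147, B 0.054, G 0.047.
Largest remainders: A, E, F receive the extra seats.

A 7; B 3; C 10; D 3; E 15; F 2; G 6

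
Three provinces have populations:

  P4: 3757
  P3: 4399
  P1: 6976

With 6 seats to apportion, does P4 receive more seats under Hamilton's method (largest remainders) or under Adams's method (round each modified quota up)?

Adams

Hamilton: P4 1, P3 2, P1 3.
Adams: P4 2, P3 2, P1 2.
P4 gets 1 under Hamilton and 2 under Adams.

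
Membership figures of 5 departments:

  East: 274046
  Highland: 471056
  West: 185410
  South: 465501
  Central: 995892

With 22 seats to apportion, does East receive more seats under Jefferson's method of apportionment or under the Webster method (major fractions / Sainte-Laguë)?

Webster

Jefferson: East 2, Highland 5, West 1, South 4, Central 10.
Webster: East 3, Highland 4, West 2, South 4, Central 9.
East gets 2 under Jefferson and 3 under Webster.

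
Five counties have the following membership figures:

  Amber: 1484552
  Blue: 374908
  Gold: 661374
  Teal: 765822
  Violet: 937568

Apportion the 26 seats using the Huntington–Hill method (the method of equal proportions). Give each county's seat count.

With divisor 163831: modified quotas Amber 9.061, Blue 2.288, Gold 4.037, Teal 4.674, Violet 5.723.
Geometric-mean thresholds: Amber √(9·10)=9.487, Blue √(2·3)=2.449, Gold √(4·5)=4.472, Teal √(4·5)=4.472, Violet √(5·6)=5.477.
Each quota rounded against its threshold gives Amber 9, Blue 2, Gold 4, Teal 5, Violet 6 (total 26).

Amber: 9, Blue: 2, Gold: 4, Teal: 5, Violet: 6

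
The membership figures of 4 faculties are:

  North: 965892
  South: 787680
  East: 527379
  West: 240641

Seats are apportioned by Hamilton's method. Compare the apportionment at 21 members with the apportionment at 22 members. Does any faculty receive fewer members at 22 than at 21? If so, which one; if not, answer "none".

none

At 21 seats: North 8, South 7, East 4, West 2.
At 22 seats: North 8, South 7, East 5, West 2.
No faculty's allocation decreased.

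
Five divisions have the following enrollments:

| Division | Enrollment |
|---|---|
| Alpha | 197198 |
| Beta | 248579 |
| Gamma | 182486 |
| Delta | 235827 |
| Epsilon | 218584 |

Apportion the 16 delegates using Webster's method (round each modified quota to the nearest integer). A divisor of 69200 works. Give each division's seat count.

With modified divisor 69200: modified quotas Alpha 2.850, Beta 3.592, Gamma 2.637, Delta 3.408, Epsilon 3.159.
Rounding to the nearest integer: Alpha 3, Beta 4, Gamma 3, Delta 3, Epsilon 3 (total 16).

Alpha: 3, Beta: 4, Gamma: 3, Delta: 3, Epsilon: 3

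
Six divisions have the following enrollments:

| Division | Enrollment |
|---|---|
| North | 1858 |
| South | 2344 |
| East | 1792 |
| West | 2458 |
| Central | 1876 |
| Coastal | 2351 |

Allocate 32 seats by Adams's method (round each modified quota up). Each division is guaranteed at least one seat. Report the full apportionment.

North: 5, South: 6, East: 4, West: 6, Central: 5, Coastal: 6

Standard divisor 12679/32 ≈ 396.219; standard quotas: North 4.689, South 5.916, East 4.523, West 6.204, Central 4.735, Coastal 5.934.
Rounding up gives 5, 6, 5, 7, 5, 6 = 34 seats, so the divisor must be adjusted.
With modified divisor 460: modified quotas North 4.039, South 5.096, East 3.896, West 5.343, Central 4.078, Coastal 5.111.
Rounding up: North 5, South 6, East 4, West 6, Central 5, Coastal 6 (total 32).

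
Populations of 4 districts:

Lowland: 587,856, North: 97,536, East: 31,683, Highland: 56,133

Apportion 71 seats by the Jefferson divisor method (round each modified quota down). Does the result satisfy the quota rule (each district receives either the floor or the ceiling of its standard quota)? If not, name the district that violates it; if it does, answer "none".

Lowland

Standard quotas: Lowland 53.980, North 8.956, East 2.909, Highland 5.154.
Jefferson allocation: Lowland 55, North 9, East 2, Highland 5.
Lowland has quota 53.980 (lower 53, upper 54) but receives 55 — outside the quota interval.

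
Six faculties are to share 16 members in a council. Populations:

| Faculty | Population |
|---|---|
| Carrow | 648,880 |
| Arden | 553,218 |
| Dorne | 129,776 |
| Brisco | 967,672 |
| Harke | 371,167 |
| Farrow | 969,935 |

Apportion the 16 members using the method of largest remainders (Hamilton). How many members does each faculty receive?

Standard divisor: 3640648 ÷ 16 ≈ 227540.5.
Standard quotas: Carrow 2.8517, Arden 2.4313, Dorne 0.5703, Brisco 4.2527, Harke 1.6312, Farrow 4.2627.
Lower quotas: Carrow 2, Arden 2, Dorne 0, Brisco 4, Harke 1, Farrow 4 (sum 13, leaving 3 seats).
Remainders in descending order: Carrow 0.8517, Harke 0.6312, Dorne 0.5703, Arden 0.4313, Farrow 0.2627, Brisco 0.2527.
The surplus seats go to Carrow, Harke, Dorne.

Carrow=3; Arden=2; Dorne=1; Brisco=4; Harke=2; Farrow=4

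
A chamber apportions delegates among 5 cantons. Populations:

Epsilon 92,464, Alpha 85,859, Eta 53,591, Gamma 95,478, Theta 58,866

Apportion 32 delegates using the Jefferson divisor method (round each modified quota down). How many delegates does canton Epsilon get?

Standard divisor 386258/32 ≈ 12070.562; standard quotas: Epsilon 7.660, Alpha 7.113, Eta 4.440, Gamma 7.910, Theta 4.877.
Rounding down gives 7, 7, 4, 7, 4 = 29 seats, so the divisor must be adjusted.
With modified divisor 11100: modified quotas Epsilon 8.330, Alpha 7.735, Eta 4.828, Gamma 8.602, Theta 5.303.
Rounding down: Epsilon 8, Alpha 7, Eta 4, Gamma 8, Theta 5 (total 32).
Epsilon receives 8.

8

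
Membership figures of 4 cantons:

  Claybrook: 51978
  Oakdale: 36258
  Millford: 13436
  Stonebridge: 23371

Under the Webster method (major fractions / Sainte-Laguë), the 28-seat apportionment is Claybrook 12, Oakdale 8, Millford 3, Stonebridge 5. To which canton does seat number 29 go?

Oakdale

Priority for the next seat is population ÷ (current seats + 0.5).
Priorities: Claybrook 4158.240, Oakdale 4265.647, Millford 3838.857, Stonebridge 4249.273.
Highest priority: Oakdale.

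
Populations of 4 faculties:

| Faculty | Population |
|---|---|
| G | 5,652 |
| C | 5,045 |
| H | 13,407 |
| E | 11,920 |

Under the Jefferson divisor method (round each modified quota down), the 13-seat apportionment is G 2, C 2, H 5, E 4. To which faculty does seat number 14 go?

Priority for the next seat is population ÷ (current seats + 1).
Priorities: G 1884.000, C 1681.667, H 2234.500, E 2384.000.
Highest priority: E.

E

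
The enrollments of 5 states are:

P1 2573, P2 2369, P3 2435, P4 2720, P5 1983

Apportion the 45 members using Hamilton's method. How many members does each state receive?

Total 12080; standard divisor 12080/45 ≈ 268.444.
Standard quotas: P1 9.585, P2 8.825, P3 9.071, P4 10.132, P5 7.387.
Lower quotas: P1 9, P2 8, P3 9, P4 10, P5 7 (sum 43, leaving 2 seats).
Remainders in descending order: P2 0.825, P1 0.585, P5 0.387, P4 0.132, P3 0.071.
Largest remainders: P2, P1 receive the extra seats.

P1: 10; P2: 9; P3: 9; P4: 10; P5: 7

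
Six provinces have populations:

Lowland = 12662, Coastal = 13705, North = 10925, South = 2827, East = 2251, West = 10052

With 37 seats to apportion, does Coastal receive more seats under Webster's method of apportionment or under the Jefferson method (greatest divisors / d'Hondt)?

Jefferson

Webster: Lowland 9, Coastal 9, North 8, South 2, East 2, West 7.
Jefferson: Lowland 9, Coastal 10, North 8, South 2, East 1, West 7.
Coastal gets 9 under Webster and 10 under Jefferson.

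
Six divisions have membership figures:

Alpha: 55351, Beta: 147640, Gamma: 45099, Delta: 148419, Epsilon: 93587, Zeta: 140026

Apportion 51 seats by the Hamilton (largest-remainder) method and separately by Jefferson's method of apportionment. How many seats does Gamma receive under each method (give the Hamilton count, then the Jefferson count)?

Hamilton: Alpha 4, Beta 12, Gamma 4, Delta 12, Epsilon 8, Zeta 11.
Jefferson: Alpha 4, Beta 12, Gamma 3, Delta 12, Epsilon 8, Zeta 12.
Gamma gets 4 under Hamilton and 3 under Jefferson.

4 and 3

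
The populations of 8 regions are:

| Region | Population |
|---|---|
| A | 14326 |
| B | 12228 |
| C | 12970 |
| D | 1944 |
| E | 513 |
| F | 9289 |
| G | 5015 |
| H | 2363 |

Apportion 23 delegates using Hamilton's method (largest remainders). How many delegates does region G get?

Standard divisor: 58648 ÷ 23 ≈ 2549.913.
Standard quotas: A 5.6182, B 4.7955, C 5.0864, D 0.7624, E 0.2012, F 3.6429, G 1.9667, H 0.9267.
Lower quotas: A 5, B 4, C 5, D 0, E 0, F 3, G 1, H 0 (sum 18, leaving 5 seats).
Remainders in descending order: G 0.9667, H 0.9267, B 0.7955, D 0.7624, F 0.6429, A 0.6182, E 0.2012, C 0.0864.
The surplus seats go to G, H, B, D, F.
G receives 2.

2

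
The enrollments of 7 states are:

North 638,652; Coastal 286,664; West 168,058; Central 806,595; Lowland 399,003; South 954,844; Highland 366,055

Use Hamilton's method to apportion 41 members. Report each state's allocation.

Standard divisor: 3619871 ÷ 41 ≈ 88289.537.
Standard quotas: North 7.2336, Coastal 3.2469, West 1.9035, Central 9.1358, Lowland 4.5193, South 10.8149, Highland 4.1461.
Lower quotas: North 7, Coastal 3, West 1, Central 9, Lowland 4, South 10, Highland 4 (sum 38, leaving 3 seats).
Remainders in descending order: West 0.9035, South 0.8149, Lowland 0.5193, Coastal 0.2469, North 0.2336, Highland 0.1461, Central 0.1358.
The surplus seats go to West, South, Lowland.

North 7; Coastal 3; West 2; Central 9; Lowland 5; South 11; Highland 4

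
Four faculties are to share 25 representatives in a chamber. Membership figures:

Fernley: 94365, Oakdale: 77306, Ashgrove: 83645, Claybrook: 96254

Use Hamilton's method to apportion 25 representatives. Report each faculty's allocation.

Fernley 7, Oakdale 5, Ashgrove 6, Claybrook 7

Standard divisor: 351570 ÷ 25 ≈ 14062.8.
Standard quotas: Fernley 6.7103, Oakdale 5.4972, Ashgrove 5.9480, Claybrook 6.8446.
Lower quotas: Fernley 6, Oakdale 5, Ashgrove 5, Claybrook 6 (sum 22, leaving 3 seats).
Remainders in descending order: Ashgrove 0.9480, Claybrook 0.8446, Fernley 0.7103, Oakdale 0.4972.
Largest remainders: Ashgrove, Claybrook, Fernley receive the extra seats.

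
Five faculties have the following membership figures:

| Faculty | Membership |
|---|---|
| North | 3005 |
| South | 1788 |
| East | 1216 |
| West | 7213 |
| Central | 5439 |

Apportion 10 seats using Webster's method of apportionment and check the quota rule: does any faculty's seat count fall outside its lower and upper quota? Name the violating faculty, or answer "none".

Standard quotas: North 1.610, South 0.958, East 0.652, West 3.865, Central 2.915.
Webster allocation: North 1, South 1, East 1, West 4, Central 3.
Every allocation lies between the lower and upper quota.

none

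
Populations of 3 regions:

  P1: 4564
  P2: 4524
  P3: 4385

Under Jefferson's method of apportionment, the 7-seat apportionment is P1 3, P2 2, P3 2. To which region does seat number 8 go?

Priority for the next seat is population ÷ (current seats + 1).
Priorities: P1 1141.000, P2 1508.000, P3 1461.667.
Highest priority: P2.

P2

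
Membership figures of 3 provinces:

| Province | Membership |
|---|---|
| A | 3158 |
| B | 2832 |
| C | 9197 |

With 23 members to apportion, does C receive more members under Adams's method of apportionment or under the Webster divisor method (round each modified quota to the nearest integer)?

Adams: A 5, B 5, C 13.
Webster: A 5, B 4, C 14.
C gets 13 under Adams and 14 under Webster.

Webster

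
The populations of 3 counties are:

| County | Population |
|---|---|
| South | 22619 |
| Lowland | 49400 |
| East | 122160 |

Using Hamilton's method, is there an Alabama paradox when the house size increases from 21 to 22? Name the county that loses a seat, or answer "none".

At 21 seats: South 3, Lowland 5, East 13.
At 22 seats: South 2, Lowland 6, East 14.
South drops from 3 to 2.

South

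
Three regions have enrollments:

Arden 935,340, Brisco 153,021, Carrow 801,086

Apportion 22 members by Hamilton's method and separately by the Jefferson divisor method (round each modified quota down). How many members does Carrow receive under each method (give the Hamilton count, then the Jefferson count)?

Hamilton: Arden 11, Brisco 2, Carrow 9.
Jefferson: Arden 11, Brisco 1, Carrow 10.
Carrow gets 9 under Hamilton and 10 under Jefferson.

9 and 10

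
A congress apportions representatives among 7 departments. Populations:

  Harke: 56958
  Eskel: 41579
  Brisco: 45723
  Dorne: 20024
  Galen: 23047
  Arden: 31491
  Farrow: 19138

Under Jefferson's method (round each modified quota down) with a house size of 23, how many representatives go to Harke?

6

Standard divisor 237960/23 ≈ 10346.087; standard quotas: Harke 5.505, Eskel 4.019, Brisco 4.419, Dorne 1.935, Galen 2.228, Arden 3.044, Farrow 1.850.
Rounding down gives 5, 4, 4, 1, 2, 3, 1 = 20 seats, so the divisor must be adjusted.
With modified divisor 9300: modified quotas Harke 6.125, Eskel 4.471, Brisco 4.916, Dorne 2.153, Galen 2.478, Arden 3.386, Farrow 2.058.
Rounding down: Harke 6, Eskel 4, Brisco 4, Dorne 2, Galen 2, Arden 3, Farrow 2 (total 23).
Harke receives 6.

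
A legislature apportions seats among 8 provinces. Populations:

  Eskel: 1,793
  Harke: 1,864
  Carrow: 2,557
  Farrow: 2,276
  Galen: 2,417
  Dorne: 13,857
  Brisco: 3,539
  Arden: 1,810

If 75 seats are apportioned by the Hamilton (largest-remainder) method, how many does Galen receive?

Standard divisor: 30113 ÷ 75 ≈ 401.507.
Standard quotas: Eskel 4.4657, Harke 4.6425, Carrow 6.3685, Farrow 5.6686, Galen 6.0198, Dorne 34.5125, Brisco 8.8143, Arden 4.5080.
Lower quotas: Eskel 4, Harke 4, Carrow 6, Farrow 5, Galen 6, Dorne 34, Brisco 8, Arden 4 (sum 71, leaving 4 seats).
Remainders in descending order: Brisco 0.8143, Farrow 0.6686, Harke 0.6425, Dorne 0.5125, Arden 0.5080, Eskel 0.4657, Carrow 0.3685, Galen 0.0198.
Largest remainders: Brisco, Farrow, Harke, Dorne receive the extra seats.
Galen receives 6.

6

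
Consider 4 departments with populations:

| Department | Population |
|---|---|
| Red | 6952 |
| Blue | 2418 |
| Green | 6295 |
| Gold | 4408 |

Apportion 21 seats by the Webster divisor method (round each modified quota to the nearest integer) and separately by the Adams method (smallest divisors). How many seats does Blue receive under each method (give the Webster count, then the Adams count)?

2 and 3

Webster: Red 7, Blue 2, Green 7, Gold 5.
Adams: Red 7, Blue 3, Green 6, Gold 5.
Blue gets 2 under Webster and 3 under Adams.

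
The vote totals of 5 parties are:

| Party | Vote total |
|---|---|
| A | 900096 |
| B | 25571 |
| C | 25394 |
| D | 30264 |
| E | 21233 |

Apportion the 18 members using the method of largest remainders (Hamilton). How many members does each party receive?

A: 16, B: 1, C: 0, D: 1, E: 0

Standard divisor: 1002558 ÷ 18 ≈ 55697.667.
Standard quotas: A 16.1604, B 0.4591, C 0.4559, D 0.5434, E 0.3812.
Lower quotas: A 16, B 0, C 0, D 0, E 0 (sum 16, leaving 2 seats).
Remainders in descending order: D 0.5434, B 0.4591, C 0.4559, E 0.3812, A 0.1604.
The surplus seats go to D, B.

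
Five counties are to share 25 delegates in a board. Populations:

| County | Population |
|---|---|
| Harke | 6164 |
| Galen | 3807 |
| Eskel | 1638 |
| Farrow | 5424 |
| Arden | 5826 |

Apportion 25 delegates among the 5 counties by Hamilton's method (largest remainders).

Harke: 7, Galen: 4, Eskel: 2, Farrow: 6, Arden: 6

Total 22859; standard divisor 22859/25 ≈ 914.36.
Standard quotas: Harke 6.7413, Galen 4.1636, Eskel 1.7914, Farrow 5.9320, Arden 6.3717.
Lower quotas: Harke 6, Galen 4, Eskel 1, Farrow 5, Arden 6 (sum 22, leaving 3 seats).
Remainders in descending order: Farrow 0.9320, Eskel 0.7914, Harke 0.7413, Arden 0.3717, Galen 0.1636.
Largest remainders: Farrow, Eskel, Harke receive the extra seats.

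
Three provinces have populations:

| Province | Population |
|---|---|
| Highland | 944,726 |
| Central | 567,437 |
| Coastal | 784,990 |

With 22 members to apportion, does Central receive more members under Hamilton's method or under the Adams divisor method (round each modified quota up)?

Adams

Hamilton: Highland 9, Central 5, Coastal 8.
Adams: Highland 9, Central 6, Coastal 7.
Central gets 5 under Hamilton and 6 under Adams.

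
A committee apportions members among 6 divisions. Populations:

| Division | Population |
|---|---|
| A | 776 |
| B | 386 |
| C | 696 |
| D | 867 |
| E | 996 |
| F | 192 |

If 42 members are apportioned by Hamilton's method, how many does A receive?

8

Total 3913; standard divisor 3913/42 ≈ 93.167.
Standard quotas: A 8.329, B 4.143, C 7.470, D 9.306, E 10.691, F 2.061.
Lower quotas: A 8, B 4, C 7, D 9, E 10, F 2 (sum 40, leaving 2 seats).
Remainders in descending order: E 0.691, C 0.470, A 0.329, D 0.306, B 0.143, F 0.061.
Largest remainders: E, C receive the extra seats.
A receives 8.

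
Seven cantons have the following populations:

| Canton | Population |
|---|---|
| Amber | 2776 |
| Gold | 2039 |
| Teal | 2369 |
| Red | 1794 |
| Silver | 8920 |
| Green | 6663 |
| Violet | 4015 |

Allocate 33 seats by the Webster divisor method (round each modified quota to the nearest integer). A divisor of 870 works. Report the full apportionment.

With modified divisor 870: modified quotas Amber 3.191, Gold 2.344, Teal 2.723, Red 2.062, Silver 10.253, Green 7.659, Violet 4.615.
Rounding to the nearest integer: Amber 3, Gold 2, Teal 3, Red 2, Silver 10, Green 8, Violet 5 (total 33).

Amber 3; Gold 2; Teal 3; Red 2; Silver 10; Green 8; Violet 5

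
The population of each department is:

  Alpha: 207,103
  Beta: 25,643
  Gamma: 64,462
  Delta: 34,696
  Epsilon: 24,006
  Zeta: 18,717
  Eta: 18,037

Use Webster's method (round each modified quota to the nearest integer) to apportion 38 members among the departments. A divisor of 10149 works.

With modified divisor 10149: modified quotas Alpha 20.406, Beta 2.527, Gamma 6.352, Delta 3.419, Epsilon 2.365, Zeta 1.844, Eta 1.777.
Rounding to the nearest integer: Alpha 20, Beta 3, Gamma 6, Delta 3, Epsilon 2, Zeta 2, Eta 2 (total 38).

Alpha=20; Beta=3; Gamma=6; Delta=3; Epsilon=2; Zeta=2; Eta=2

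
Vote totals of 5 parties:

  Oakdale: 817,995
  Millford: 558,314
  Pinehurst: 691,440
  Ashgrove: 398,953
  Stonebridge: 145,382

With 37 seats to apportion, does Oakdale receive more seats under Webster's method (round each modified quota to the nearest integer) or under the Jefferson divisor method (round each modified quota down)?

Webster: Oakdale 11, Millford 8, Pinehurst 10, Ashgrove 6, Stonebridge 2.
Jefferson: Oakdale 12, Millford 8, Pinehurst 10, Ashgrove 5, Stonebridge 2.
Oakdale gets 11 under Webster and 12 under Jefferson.

Jefferson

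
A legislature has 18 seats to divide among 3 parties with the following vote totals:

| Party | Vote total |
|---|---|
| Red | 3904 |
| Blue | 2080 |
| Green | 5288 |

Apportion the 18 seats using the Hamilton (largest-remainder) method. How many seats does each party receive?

Red=6, Blue=3, Green=9

Standard divisor: 11272 ÷ 18 ≈ 626.222.
Standard quotas: Red 6.2342, Blue 3.3215, Green 8.4443.
Lower quotas: Red 6, Blue 3, Green 8 (sum 17, leaving 1 seat).
Remainders in descending order: Green 0.4443, Blue 0.3215, Red 0.2342.
Largest remainder: Green receives the extra seat.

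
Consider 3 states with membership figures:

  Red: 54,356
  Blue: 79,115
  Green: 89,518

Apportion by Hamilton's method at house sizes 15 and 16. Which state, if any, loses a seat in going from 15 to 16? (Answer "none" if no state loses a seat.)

none

At 15 seats: Red 4, Blue 5, Green 6.
At 16 seats: Red 4, Blue 6, Green 6.
No state's allocation decreased.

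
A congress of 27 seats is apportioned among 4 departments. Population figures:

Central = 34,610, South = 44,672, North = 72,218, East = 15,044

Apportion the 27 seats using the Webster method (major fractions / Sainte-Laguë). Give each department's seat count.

Central 6; South 7; North 12; East 2

Standard divisor 166544/27 ≈ 6168.296; standard quotas: Central 5.611, South 7.242, North 11.708, East 2.439.
Rounding to the nearest integer gives Central 6, South 7, North 12, East 2 — total 27, matching the house size, so no adjustment is needed.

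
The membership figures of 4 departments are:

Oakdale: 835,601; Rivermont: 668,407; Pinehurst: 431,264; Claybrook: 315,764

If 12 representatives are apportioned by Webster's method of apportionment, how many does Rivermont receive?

4

Standard divisor 2251036/12 ≈ 187586.333; standard quotas: Oakdale 4.454, Rivermont 3.563, Pinehurst 2.299, Claybrook 1.683.
Rounding to the nearest integer gives Oakdale 4, Rivermont 4, Pinehurst 2, Claybrook 2 — total 12, matching the house size, so no adjustment is needed.
Rivermont receives 4.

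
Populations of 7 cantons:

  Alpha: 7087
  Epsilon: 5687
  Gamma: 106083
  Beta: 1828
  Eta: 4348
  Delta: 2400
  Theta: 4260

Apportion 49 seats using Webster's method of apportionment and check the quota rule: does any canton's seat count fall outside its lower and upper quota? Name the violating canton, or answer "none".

Standard quotas: Alpha 2.637, Epsilon 2.116, Gamma 39.471, Beta 0.680, Eta 1.618, Delta 0.893, Theta 1.585.
Webster allocation: Alpha 3, Epsilon 2, Gamma 38, Beta 1, Eta 2, Delta 1, Theta 2.
Gamma has quota 39.471 (lower 39, upper 40) but receives 38 — outside the quota interval.

Gamma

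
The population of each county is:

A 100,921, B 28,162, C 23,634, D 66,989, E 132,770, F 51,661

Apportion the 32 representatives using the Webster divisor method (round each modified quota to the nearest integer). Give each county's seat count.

Standard divisor 404137/32 ≈ 12629.281; standard quotas: A 7.991, B 2.230, C 1.871, D 5.304, E 10.513, F 4.091.
Rounding to the nearest integer gives A 8, B 2, C 2, D 5, E 11, F 4 — total 32, matching the house size, so no adjustment is needed.

A 8, B 2, C 2, D 5, E 11, F 4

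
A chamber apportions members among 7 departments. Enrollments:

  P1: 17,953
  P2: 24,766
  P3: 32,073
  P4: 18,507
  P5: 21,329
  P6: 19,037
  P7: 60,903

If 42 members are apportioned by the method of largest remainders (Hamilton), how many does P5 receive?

5

Standard divisor: 194568 ÷ 42 ≈ 4632.571.
Standard quotas: P1 3.8754, P2 5.3461, P3 6.9234, P4 3.9950, P5 4.6041, P6 4.1094, P7 13.1467.
Lower quotas: P1 3, P2 5, P3 6, P4 3, P5 4, P6 4, P7 13 (sum 38, leaving 4 seats).
Remainders in descending order: P4 0.9950, P3 0.9234, P1 0.8754, P5 0.6041, P2 0.3461, P7 0.1467, P6 0.1094.
Largest remainders: P4, P3, P1, P5 receive the extra seats.
P5 receives 5.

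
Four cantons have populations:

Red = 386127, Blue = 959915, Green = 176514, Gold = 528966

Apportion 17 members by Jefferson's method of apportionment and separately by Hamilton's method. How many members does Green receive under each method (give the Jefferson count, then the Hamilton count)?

1 and 2

Jefferson: Red 3, Blue 9, Green 1, Gold 4.
Hamilton: Red 3, Blue 8, Green 2, Gold 4.
Green gets 1 under Jefferson and 2 under Hamilton.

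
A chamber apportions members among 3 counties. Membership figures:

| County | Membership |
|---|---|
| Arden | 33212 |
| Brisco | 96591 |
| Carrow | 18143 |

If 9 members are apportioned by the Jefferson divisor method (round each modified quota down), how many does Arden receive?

Standard divisor 147946/9 ≈ 16438.444; standard quotas: Arden 2.020, Brisco 5.876, Carrow 1.104.
Rounding down gives 2, 5, 1 = 8 seats, so the divisor must be adjusted.
With modified divisor 14900: modified quotas Arden 2.229, Brisco 6.483, Carrow 1.218.
Rounding down: Arden 2, Brisco 6, Carrow 1 (total 9).
Arden receives 2.

2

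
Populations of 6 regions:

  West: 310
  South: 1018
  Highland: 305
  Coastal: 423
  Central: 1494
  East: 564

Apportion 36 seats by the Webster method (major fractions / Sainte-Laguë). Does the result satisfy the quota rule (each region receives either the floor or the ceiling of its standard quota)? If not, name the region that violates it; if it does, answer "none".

Standard quotas: West 2.713, South 8.908, Highland 2.669, Coastal 3.702, Central 13.073, East 4.935.
Webster allocation: West 3, South 9, Highland 3, Coastal 4, Central 12, East 5.
Central has quota 13.073 (lower 13, upper 14) but receives 12 — outside the quota interval.

Central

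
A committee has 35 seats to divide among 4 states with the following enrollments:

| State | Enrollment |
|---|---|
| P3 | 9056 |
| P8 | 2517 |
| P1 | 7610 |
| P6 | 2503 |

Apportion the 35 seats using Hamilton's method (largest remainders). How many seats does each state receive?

The standard divisor is 21686/35 ≈ 619.6.
Standard quotas: P3 14.6159, P8 4.0623, P1 12.2821, P6 4.0397.
Lower quotas: P3 14, P8 4, P1 12, P6 4 (sum 34, leaving 1 seat).
Remainders in descending order: P3 0.6159, P1 0.2821, P8 0.0623, P6 0.0397.
The surplus seat goes to P3.

P3 15; P8 4; P1 12; P6 4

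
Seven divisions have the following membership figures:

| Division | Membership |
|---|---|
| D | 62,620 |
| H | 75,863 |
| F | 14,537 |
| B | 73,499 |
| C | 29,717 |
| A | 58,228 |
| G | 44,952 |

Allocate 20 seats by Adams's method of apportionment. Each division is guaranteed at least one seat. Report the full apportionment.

D: 3, H: 4, F: 1, B: 4, C: 2, A: 3, G: 3

Standard divisor 359416/20 ≈ 17970.8; standard quotas: D 3.485, H 4.221, F 0.809, B 4.090, C 1.654, A 3.240, G 2.501.
Rounding up gives 4, 5, 1, 5, 2, 4, 3 = 24 seats, so the divisor must be adjusted.
With modified divisor 21700: modified quotas D 2.886, H 3.496, F 0.670, B 3.387, C 1.369, A 2.683, G 2.072.
Rounding up: D 3, H 4, F 1, B 4, C 2, A 3, G 3 (total 20).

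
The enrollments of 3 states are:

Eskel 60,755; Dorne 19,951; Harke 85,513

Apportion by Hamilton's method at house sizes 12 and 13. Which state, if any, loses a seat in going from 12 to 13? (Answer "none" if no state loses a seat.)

Dorne

At 12 seats: Eskel 4, Dorne 2, Harke 6.
At 13 seats: Eskel 5, Dorne 1, Harke 7.
Dorne drops from 2 to 1.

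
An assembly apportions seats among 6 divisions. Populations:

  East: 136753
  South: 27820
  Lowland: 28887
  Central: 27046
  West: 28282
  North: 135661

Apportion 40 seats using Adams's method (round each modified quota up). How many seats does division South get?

Standard divisor 384449/40 ≈ 9611.225; standard quotas: East 14.228, South 2.895, Lowland 3.006, Central 2.814, West 2.943, North 14.115.
Rounding up gives 15, 3, 4, 3, 3, 15 = 43 seats, so the divisor must be adjusted.
With modified divisor 10100: modified quotas East 13.540, South 2.754, Lowland 2.860, Central 2.678, West 2.800, North 13.432.
Rounding up: East 14, South 3, Lowland 3, Central 3, West 3, North 14 (total 40).
South receives 3.

3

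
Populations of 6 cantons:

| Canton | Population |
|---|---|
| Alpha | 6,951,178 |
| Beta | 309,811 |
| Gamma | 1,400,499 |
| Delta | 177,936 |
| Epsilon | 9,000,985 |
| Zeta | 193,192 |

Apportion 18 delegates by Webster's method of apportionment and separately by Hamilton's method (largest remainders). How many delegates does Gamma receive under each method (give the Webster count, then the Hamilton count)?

Webster: Alpha 7, Beta 0, Gamma 1, Delta 0, Epsilon 10, Zeta 0.
Hamilton: Alpha 7, Beta 0, Gamma 2, Delta 0, Epsilon 9, Zeta 0.
Gamma gets 1 under Webster and 2 under Hamilton.

1 and 2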